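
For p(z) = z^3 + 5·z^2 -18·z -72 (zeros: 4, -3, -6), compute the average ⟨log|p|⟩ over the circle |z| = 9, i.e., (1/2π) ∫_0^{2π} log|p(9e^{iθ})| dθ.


Zeros: -6, -3, 4; r = 9.
Inside |z| < r: -6, -3, 4. Outside (|z| ≥ r): ∅.
p(0) = -72, so log|p(0)| = log(72) = 4.2767.
Apply Jensen: I(r) = log|p(0)| + Σ_k log(r/|z_k|), summed over zeros inside |z| < r.
  log(r/|z_k|) for z_k = 4: log(9/4) = 0.8109
  log(r/|z_k|) for z_k = -3: log(9/3) = 1.0986
  log(r/|z_k|) for z_k = -6: log(9/6) = 0.4055
Sum over inside zeros: 2.3150.
I(r) = log|p(0)| + (inside sum) = 4.2767 + 2.3150 = 6.5917.
Closed form (all zeros inside, monic): I(r) = n·log(r) = 3·log(9) = 6.5917. ✓

I(r) ≈ 6.5917.


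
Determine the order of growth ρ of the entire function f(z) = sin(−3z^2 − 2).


Write sin(w) = (e^{iw} ± e^{−iw})/(2 or 2i), so |sin(w)| ≤ e^{|w|}. With w = −3z^2 − 2, |w| ≤ 3r^2 + 2 on |z|=r, giving M(r) ≤ e^{3r^2 + 2} and ρ ≤ 2. For the lower bound, choose z on |z|=r with -3z^2 purely imaginary of modulus 3r^2; then |sin(−3z^2 − 2)| grows like e^{3r^2}/2, so ρ ≥ 2. Hence ρ = 2.
Therefore ρ = 2.

Order ρ = 2.


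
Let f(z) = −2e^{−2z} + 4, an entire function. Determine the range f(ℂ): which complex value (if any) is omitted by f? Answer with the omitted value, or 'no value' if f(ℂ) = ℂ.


Little Picard bounds the complement of f(ℂ) to at most one point.
e^{−2z} is never zero on ℂ, so -2·e^{−2z} takes every value in ℂ ∖ {0}. Adding 4 shifts the range to ℂ ∖ {4}. Thus f omits exactly the value 4.

Omitted value: 4.


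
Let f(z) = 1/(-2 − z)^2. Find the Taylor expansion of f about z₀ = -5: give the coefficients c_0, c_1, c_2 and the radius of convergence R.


Let w = z − z₀, so z = z₀ + w.
Then -2 − z = -2 − (z₀ + w) = (-2 − z₀) − w = 3 − w.
f(z) = 1/(3 − w)^2 = (1/(3)^2) · (1 − w/(3))^{−2}.
By the binomial series (1−u)^{−2} = Σ_{n≥0} C(n+1, 1) u^n for |u|<1, with u = w/(3):
  c_n = C(n+1, 1) / (3)^(n+2).
  c_0 = 1/(3)^2 = 1/9.
  c_1 = 2/(3)^3 = 2/27.
  c_2 = 3/(3)^4 = 1/27.
The series is valid for |w/d| < 1, i.e. |z − z₀| < |d|.
Radius of convergence: R = |-2 − z₀| = |3| = 3 (distance from z₀ to the singularity z = -2).

c_0 = 1/9, c_1 = 2/27, c_2 = 1/27; R = 3.


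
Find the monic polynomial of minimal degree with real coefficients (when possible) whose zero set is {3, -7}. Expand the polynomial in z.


The polynomial is p(z) = ∏_{α ∈ S} (z − α), where S = {3, -7}.
Expanding the product yields: p(z) = z^2 + 4·z -21.
The resulting polynomial has degree 2 and real coefficients as required.

p(z) = z^2 + 4·z -21.


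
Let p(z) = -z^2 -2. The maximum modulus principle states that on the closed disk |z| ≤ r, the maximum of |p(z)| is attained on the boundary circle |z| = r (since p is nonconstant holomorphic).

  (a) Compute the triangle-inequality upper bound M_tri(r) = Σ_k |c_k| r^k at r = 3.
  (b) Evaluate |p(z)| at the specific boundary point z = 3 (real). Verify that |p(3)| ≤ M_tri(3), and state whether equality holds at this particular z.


Coefficients: c_0 = -2, c_1 = 0, c_2 = -1. Radius r = 3.
Part (a). Triangle bound: M_tri(r) = Σ_k |c_k| r^k
  = |-2|·3^0 + |0|·3^1 + |-1|·3^2
  = 2 + 0 + 9 = 11.
This bounds M(r) := max_{|z|=r} |p(z)| from above; equality holds iff all terms c_k z^k can be made to align in phase at a single z on |z|=r.
Part (b). At z = 3 (real, on the circle |z| = r):
  p(3) = (-2)·3^0 + (0)·3^1 + (-1)·3^2 = -11.
  |p(3)| = 11.
Since all nonzero coefficients share the same sign, |p(3)| = 11 = M_tri(3); the triangle bound is attained at z = 3, so in fact M(r) = 11.

M_tri(3) = 11; |p(3)| = 11; equality at z=3: yes.


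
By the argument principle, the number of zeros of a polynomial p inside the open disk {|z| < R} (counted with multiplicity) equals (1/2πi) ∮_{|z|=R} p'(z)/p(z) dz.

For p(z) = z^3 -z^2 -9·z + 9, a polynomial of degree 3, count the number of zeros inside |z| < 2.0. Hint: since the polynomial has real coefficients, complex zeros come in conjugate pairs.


The zeros of p are: 3, 1, -3.
Their magnitudes are: 3, 1, 3.
Zeros with |z| < R = 2.0: 1.
Count = 1.
By the argument principle, (1/2πi) ∮_{|z|=R} p'(z)/p(z) dz equals exactly this count.

Number of zeros inside |z| < 2.0: 1.


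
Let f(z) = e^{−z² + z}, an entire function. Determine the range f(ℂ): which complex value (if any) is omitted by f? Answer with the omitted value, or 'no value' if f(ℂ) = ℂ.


Little Picard bounds the complement of f(ℂ) to at most one point.
The exponent g(z) = −z² + z is a nonconstant polynomial, hence surjective onto ℂ. So e^{g(z)} takes every value in {e^w : w ∈ ℂ} = ℂ ∖ {0}. Adding 0 shifts the range to ℂ ∖ {0}. f omits exactly 0.

Omitted value: 0.


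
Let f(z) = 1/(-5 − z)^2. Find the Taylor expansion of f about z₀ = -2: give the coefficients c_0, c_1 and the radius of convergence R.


Let w = z − z₀, so z = z₀ + w.
Then -5 − z = -5 − (z₀ + w) = (-5 − z₀) − w = -3 − w.
f(z) = 1/(-3 − w)^2 = (1/(-3)^2) · (1 − w/(-3))^{−2}.
By the binomial series (1−u)^{−2} = Σ_{n≥0} C(n+1, 1) u^n for |u|<1, with u = w/(-3):
  c_n = C(n+1, 1) / (-3)^(n+2).
  c_0 = 1/(-3)^2 = 1/9.
  c_1 = 2/(-3)^3 = -2/27.
The series is valid for |w/d| < 1, i.e. |z − z₀| < |d|.
Radius of convergence: R = |-5 − z₀| = |-3| = 3 (distance from z₀ to the singularity z = -5).

c_0 = 1/9, c_1 = -2/27; R = 3.


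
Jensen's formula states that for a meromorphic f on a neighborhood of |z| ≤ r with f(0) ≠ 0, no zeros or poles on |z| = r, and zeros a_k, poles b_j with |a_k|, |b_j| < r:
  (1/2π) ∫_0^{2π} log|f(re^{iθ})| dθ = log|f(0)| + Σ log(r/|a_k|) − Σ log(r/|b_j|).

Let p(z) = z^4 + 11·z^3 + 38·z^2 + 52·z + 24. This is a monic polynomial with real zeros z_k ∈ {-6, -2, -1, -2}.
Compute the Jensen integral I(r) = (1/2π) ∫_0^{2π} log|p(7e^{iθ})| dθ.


Zeros: -6, -2, -2, -1; r = 7.
Inside |z| < r: -6, -2, -2, -1. Outside (|z| ≥ r): ∅.
p(0) = 24, so log|p(0)| = log(24) = 3.1781.
Apply Jensen: I(r) = log|p(0)| + Σ_k log(r/|z_k|), summed over zeros inside |z| < r.
  log(r/|z_k|) for z_k = -6: log(7/6) = 0.1542
  log(r/|z_k|) for z_k = -2: log(7/2) = 1.2528
  log(r/|z_k|) for z_k = -1: log(7/1) = 1.9459
  log(r/|z_k|) for z_k = -2: log(7/2) = 1.2528
Sum over inside zeros: 4.6056.
I(r) = log|p(0)| + (inside sum) = 3.1781 + 4.6056 = 7.7836.
Closed form (all zeros inside, monic): I(r) = n·log(r) = 4·log(7) = 7.7836. ✓

I(r) ≈ 7.7836.


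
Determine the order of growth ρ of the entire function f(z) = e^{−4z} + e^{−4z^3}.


Each summand is entire of order 1 and 3 respectively (as in the single-exponential case). The order of a sum is at most the max of the orders, so ρ ≤ 3. For the lower bound: on |z|=r choose arg z so that -4z^3 is real positive; then |e^{-4z^3}| = e^{4r^3} while |e^{-4z}| ≤ e^{4r^1} = o(e^{4r^3}). So |f| ≥ e^{4r^3}(1 − o(1)) and ρ ≥ 3. Hence ρ = max(1, 3) = 3.
Therefore ρ = 3.

Order ρ = 3.


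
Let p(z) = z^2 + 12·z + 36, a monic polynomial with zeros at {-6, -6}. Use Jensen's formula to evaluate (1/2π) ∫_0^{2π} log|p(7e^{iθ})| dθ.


Zeros: -6, -6; r = 7.
Inside |z| < r: -6, -6. Outside (|z| ≥ r): ∅.
p(0) = 36, so log|p(0)| = log(36) = 3.5835.
Apply Jensen: I(r) = log|p(0)| + Σ_k log(r/|z_k|), summed over zeros inside |z| < r.
  log(r/|z_k|) for z_k = -6: log(7/6) = 0.1542
  log(r/|z_k|) for z_k = -6: log(7/6) = 0.1542
Sum over inside zeros: 0.3083.
I(r) = log|p(0)| + (inside sum) = 3.5835 + 0.3083 = 3.8918.
Closed form (all zeros inside, monic): I(r) = n·log(r) = 2·log(7) = 3.8918. ✓

I(r) ≈ 3.8918.


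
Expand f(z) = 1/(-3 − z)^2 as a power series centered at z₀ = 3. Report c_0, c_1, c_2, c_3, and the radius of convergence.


Let w = z − z₀, so z = z₀ + w.
Then -3 − z = -3 − (z₀ + w) = (-3 − z₀) − w = -6 − w.
f(z) = 1/(-6 − w)^2 = (1/(-6)^2) · (1 − w/(-6))^{−2}.
By the binomial series (1−u)^{−2} = Σ_{n≥0} C(n+1, 1) u^n for |u|<1, with u = w/(-6):
  c_n = C(n+1, 1) / (-6)^(n+2).
  c_0 = 1/(-6)^2 = 1/36.
  c_1 = 2/(-6)^3 = -1/108.
  c_2 = 3/(-6)^4 = 1/432.
  c_3 = 4/(-6)^5 = -1/1944.
The series is valid for |w/d| < 1, i.e. |z − z₀| < |d|.
Radius of convergence: R = |-3 − z₀| = |-6| = 6 (distance from z₀ to the singularity z = -3).

c_0 = 1/36, c_1 = -1/108, c_2 = 1/432, c_3 = -1/1944; R = 6.


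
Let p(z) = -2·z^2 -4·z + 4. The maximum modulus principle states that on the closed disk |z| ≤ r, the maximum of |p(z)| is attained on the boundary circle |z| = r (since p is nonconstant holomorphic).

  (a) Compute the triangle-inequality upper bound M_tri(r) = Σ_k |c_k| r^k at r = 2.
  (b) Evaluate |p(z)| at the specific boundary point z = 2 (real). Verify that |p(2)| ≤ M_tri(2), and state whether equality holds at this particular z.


Coefficients: c_0 = 4, c_1 = -4, c_2 = -2. Radius r = 2.
Part (a). Triangle bound: M_tri(r) = Σ_k |c_k| r^k
  = |4|·2^0 + |-4|·2^1 + |-2|·2^2
  = 4 + 8 + 8 = 20.
This bounds M(r) := max_{|z|=r} |p(z)| from above; equality holds iff all terms c_k z^k can be made to align in phase at a single z on |z|=r.
Part (b). At z = 2 (real, on the circle |z| = r):
  p(2) = (4)·2^0 + (-4)·2^1 + (-2)·2^2 = -12.
  |p(2)| = 12.
Check: |p(2)| = 12 ≤ 20 = M_tri(2). ✓ Equality does not hold at z = 2 (the coefficients have mixed signs, so the terms do not all align in phase there).

M_tri(2) = 20; |p(2)| = 12; equality at z=2: no.


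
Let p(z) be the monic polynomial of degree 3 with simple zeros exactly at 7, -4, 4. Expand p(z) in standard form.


The polynomial is p(z) = ∏_{α ∈ S} (z − α), where S = {7, -4, 4}.
Expanding the product yields: p(z) = z^3 -7·z^2 -16·z + 112.
The resulting polynomial has degree 3 and real coefficients as required.

p(z) = z^3 -7·z^2 -16·z + 112.


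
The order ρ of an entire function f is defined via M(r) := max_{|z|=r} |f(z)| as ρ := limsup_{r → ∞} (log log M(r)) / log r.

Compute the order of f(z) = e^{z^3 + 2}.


|e^{z^3 + 2}| = e^{Re(1·z^3) + 2} ≤ e^{1|z|^3 + 2} = e^{1r^3 + 2} on |z| = r, so ρ ≤ 3. Choosing z on |z|=r so that 1·z^3 is real positive (always possible by picking arg z appropriately) gives |f(z)| = e^{1r^3 + 2}, matching the bound. The additive constant 2 does not affect log log M(r) ~ 3·log r. Hence ρ = 3.
Therefore ρ = 3.

Order ρ = 3.


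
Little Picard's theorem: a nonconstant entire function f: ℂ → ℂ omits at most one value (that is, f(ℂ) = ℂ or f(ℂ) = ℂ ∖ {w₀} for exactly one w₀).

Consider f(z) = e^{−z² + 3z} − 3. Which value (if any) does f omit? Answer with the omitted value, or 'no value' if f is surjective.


Little Picard bounds the complement of f(ℂ) to at most one point.
The exponent g(z) = −z² + 3z is a nonconstant polynomial, hence surjective onto ℂ. So e^{g(z)} takes every value in {e^w : w ∈ ℂ} = ℂ ∖ {0}. Adding -3 shifts the range to ℂ ∖ {-3}. f omits exactly -3.

Omitted value: -3.


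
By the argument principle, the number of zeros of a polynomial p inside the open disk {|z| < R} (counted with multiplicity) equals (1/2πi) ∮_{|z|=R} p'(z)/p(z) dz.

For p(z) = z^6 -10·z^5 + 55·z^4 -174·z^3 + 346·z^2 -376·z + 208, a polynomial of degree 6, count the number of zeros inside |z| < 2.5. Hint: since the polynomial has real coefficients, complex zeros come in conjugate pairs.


The zeros of p are: (2 + 3i), (2 - 3i), (1 + 1i), (1 - 1i), (2 + 2i), (2 - 2i).
Their magnitudes are: 3.606, 3.606, 1.414, 1.414, 2.828, 2.828.
Zeros with |z| < R = 2.5: (1 + 1i), (1 - 1i).
Count = 2.
By the argument principle, (1/2πi) ∮_{|z|=R} p'(z)/p(z) dz equals exactly this count.

Number of zeros inside |z| < 2.5: 2.


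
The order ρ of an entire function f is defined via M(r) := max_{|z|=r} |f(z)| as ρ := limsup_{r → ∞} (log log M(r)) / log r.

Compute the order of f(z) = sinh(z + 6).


sinh(w) is a linear combination of e^{iw} and e^{−iw} (or e^w, e^{−w} in the hyperbolic case), so |sinh(w)| ≤ e^{|w|}. With w = z + 6, |w| ≤ 1|z| + 6 = 1r + 6 on |z| = r, giving M(r) ≤ e^{1r + 6}, so ρ ≤ 1. On a suitable ray (z = it for sin/cos; z = t for sinh/cosh, t real → ∞), |sinh(z + 6)| grows like e^{1|t|}/2, so ρ ≥ 1. Hence ρ = 1.
Therefore ρ = 1.

Order ρ = 1.


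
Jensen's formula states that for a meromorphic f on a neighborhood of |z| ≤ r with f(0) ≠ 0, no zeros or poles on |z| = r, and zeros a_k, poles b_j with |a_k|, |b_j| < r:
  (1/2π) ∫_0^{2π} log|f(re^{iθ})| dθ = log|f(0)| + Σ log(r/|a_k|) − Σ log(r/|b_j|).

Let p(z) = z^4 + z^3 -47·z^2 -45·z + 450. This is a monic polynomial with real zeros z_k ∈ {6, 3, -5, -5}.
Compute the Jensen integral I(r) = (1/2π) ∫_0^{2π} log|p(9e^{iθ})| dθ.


Zeros: -5, -5, 3, 6; r = 9.
Inside |z| < r: -5, -5, 3, 6. Outside (|z| ≥ r): ∅.
p(0) = 450, so log|p(0)| = log(450) = 6.1092.
Apply Jensen: I(r) = log|p(0)| + Σ_k log(r/|z_k|), summed over zeros inside |z| < r.
  log(r/|z_k|) for z_k = 6: log(9/6) = 0.4055
  log(r/|z_k|) for z_k = 3: log(9/3) = 1.0986
  log(r/|z_k|) for z_k = -5: log(9/5) = 0.5878
  log(r/|z_k|) for z_k = -5: log(9/5) = 0.5878
Sum over inside zeros: 2.6797.
I(r) = log|p(0)| + (inside sum) = 6.1092 + 2.6797 = 8.7889.
Closed form (all zeros inside, monic): I(r) = n·log(r) = 4·log(9) = 8.7889. ✓

I(r) ≈ 8.7889.


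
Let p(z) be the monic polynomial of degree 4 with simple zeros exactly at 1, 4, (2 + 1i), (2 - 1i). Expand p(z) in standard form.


The polynomial is p(z) = ∏_{α ∈ S} (z − α), where S = {1, 4, (2 + 1i), (2 - 1i)}.
Expanding the product yields: p(z) = z^4 -9·z^3 + 29·z^2 -41·z + 20.
Note conjugate pairs combine to real quadratics: (z − (2+1i))(z − (2−1i)) = z² − 4z + 5.
The resulting polynomial has degree 4 and real coefficients as required.

p(z) = z^4 -9·z^3 + 29·z^2 -41·z + 20.


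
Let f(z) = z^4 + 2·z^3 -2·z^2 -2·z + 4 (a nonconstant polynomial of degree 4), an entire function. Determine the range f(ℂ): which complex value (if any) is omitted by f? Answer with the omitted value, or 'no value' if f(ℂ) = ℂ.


Little Picard bounds the complement of f(ℂ) to at most one point.
For every w ∈ ℂ, the equation p(z) − w = 0 is a nonconstant polynomial in z and hence has at least one root by the fundamental theorem of algebra. So p is surjective onto ℂ, omitting no value.

Omitted value: no value.


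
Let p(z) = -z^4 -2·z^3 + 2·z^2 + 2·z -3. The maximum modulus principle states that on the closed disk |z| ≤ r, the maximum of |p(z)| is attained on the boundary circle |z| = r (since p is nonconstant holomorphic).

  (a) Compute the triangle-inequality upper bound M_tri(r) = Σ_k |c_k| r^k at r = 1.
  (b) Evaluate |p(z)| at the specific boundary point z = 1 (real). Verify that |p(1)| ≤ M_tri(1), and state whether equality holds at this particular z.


Coefficients: c_0 = -3, c_1 = 2, c_2 = 2, c_3 = -2, c_4 = -1. Radius r = 1.
Part (a). Triangle bound: M_tri(r) = Σ_k |c_k| r^k
  = |-3|·1^0 + |2|·1^1 + |2|·1^2 + |-2|·1^3 + |-1|·1^4
  = 3 + 2 + 2 + 2 + 1 = 10.
This bounds M(r) := max_{|z|=r} |p(z)| from above; equality holds iff all terms c_k z^k can be made to align in phase at a single z on |z|=r.
Part (b). At z = 1 (real, on the circle |z| = r):
  p(1) = (-3)·1^0 + (2)·1^1 + (2)·1^2 + (-2)·1^3 + (-1)·1^4 = -2.
  |p(1)| = 2.
Check: |p(1)| = 2 ≤ 10 = M_tri(1). ✓ Equality does not hold at z = 1 (the coefficients have mixed signs, so the terms do not all align in phase there).

M_tri(1) = 10; |p(1)| = 2; equality at z=1: no.


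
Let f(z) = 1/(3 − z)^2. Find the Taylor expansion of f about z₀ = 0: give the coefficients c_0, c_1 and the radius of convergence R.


Let w = z − z₀, so z = z₀ + w.
Then 3 − z = 3 − (z₀ + w) = (3 − z₀) − w = 3 − w.
f(z) = 1/(3 − w)^2 = (1/(3)^2) · (1 − w/(3))^{−2}.
By the binomial series (1−u)^{−2} = Σ_{n≥0} C(n+1, 1) u^n for |u|<1, with u = w/(3):
  c_n = C(n+1, 1) / (3)^(n+2).
  c_0 = 1/(3)^2 = 1/9.
  c_1 = 2/(3)^3 = 2/27.
The series is valid for |w/d| < 1, i.e. |z − z₀| < |d|.
Radius of convergence: R = |3 − z₀| = |3| = 3 (distance from z₀ to the singularity z = 3).

c_0 = 1/9, c_1 = 2/27; R = 3.


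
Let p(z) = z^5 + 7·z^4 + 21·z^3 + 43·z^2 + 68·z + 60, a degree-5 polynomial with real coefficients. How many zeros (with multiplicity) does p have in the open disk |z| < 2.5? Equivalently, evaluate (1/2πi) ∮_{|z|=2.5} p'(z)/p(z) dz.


The zeros of p are: (0 + 2i), (0 - 2i), -3, (-2 + 1i), (-2 - 1i).
Their magnitudes are: 2, 2, 3, 2.236, 2.236.
Zeros with |z| < R = 2.5: (0 + 2i), (0 - 2i), (-2 + 1i), (-2 - 1i).
Count = 4.
By the argument principle, (1/2πi) ∮_{|z|=R} p'(z)/p(z) dz equals exactly this count.

Number of zeros inside |z| < 2.5: 4.


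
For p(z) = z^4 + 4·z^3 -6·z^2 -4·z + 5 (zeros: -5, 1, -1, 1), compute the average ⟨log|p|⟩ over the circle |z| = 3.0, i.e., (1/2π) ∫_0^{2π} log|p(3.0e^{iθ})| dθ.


Zeros: -5, -1, 1, 1; r = 3.0.
Inside |z| < r: -1, 1, 1. Outside (|z| ≥ r): -5.
p(0) = 5, so log|p(0)| = log(5) = 1.6094.
Apply Jensen: I(r) = log|p(0)| + Σ_k log(r/|z_k|), summed over zeros inside |z| < r.
  log(r/|z_k|) for z_k = 1: log(3.0/1) = 1.0986
  log(r/|z_k|) for z_k = -1: log(3.0/1) = 1.0986
  log(r/|z_k|) for z_k = 1: log(3.0/1) = 1.0986
  Outside zeros (-5) contribute nothing to the Jensen sum.
Sum over inside zeros: 3.2958.
I(r) = log|p(0)| + (inside sum) = 1.6094 + 3.2958 = 4.9053.
Note: since some zeros are outside |z| ≤ r, the simplified n·log(r) form does NOT apply — only the inside zeros contribute.

I(r) ≈ 4.9053.


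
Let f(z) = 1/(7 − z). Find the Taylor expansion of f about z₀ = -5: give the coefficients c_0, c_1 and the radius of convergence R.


Let w = z − z₀, so z = z₀ + w.
Then 7 − z = 7 − (z₀ + w) = (7 − z₀) − w = 12 − w.
f(z) = 1/(12 − w) = (1/(12)) · 1/(1 − w/(12)) = Σ_{n≥0} w^n / (12)^(n+1).
So c_n = 1/(12)^(n+1):
  c_0 = 1/(12)^1 = 1/12.
  c_1 = 1/(12)^2 = 1/144.
The series is valid for |w/d| < 1, i.e. |z − z₀| < |d|.
Radius of convergence: R = |7 − z₀| = |12| = 12 (distance from z₀ to the singularity z = 7).

c_0 = 1/12, c_1 = 1/144; R = 12.


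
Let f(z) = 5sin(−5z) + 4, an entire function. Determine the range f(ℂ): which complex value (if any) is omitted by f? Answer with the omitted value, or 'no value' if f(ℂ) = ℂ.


Little Picard bounds the complement of f(ℂ) to at most one point.
sin is entire and surjective onto ℂ: for every w ∈ ℂ, sin(ζ) = w has a solution ζ ∈ ℂ (e.g., via the complex inverse arcsin). With ζ = −5z this gives z = ζ/(-5). Then 5·sin(−5z) takes every value in 5·ℂ = ℂ, and adding 4 is a bijection of ℂ. So f is surjective and omits no value. (Note: only on the real line is sin bounded by [−1, 1].)

Omitted value: no value.


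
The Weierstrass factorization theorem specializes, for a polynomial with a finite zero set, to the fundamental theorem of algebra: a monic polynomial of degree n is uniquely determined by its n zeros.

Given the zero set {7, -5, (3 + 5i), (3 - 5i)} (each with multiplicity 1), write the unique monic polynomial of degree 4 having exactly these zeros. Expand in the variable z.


The polynomial is p(z) = ∏_{α ∈ S} (z − α), where S = {7, -5, (3 + 5i), (3 - 5i)}.
Expanding the product yields: p(z) = z^4 -8·z^3 + 11·z^2 + 142·z -1190.
Note conjugate pairs combine to real quadratics: (z − (3+5i))(z − (3−5i)) = z² − 6z + 34.
The resulting polynomial has degree 4 and real coefficients as required.

p(z) = z^4 -8·z^3 + 11·z^2 + 142·z -1190.


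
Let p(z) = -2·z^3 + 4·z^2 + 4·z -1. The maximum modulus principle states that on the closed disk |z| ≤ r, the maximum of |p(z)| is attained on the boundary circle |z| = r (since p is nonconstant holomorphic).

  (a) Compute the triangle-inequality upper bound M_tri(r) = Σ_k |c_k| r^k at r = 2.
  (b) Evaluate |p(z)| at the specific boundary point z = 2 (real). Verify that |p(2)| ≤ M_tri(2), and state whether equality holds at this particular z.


Coefficients: c_0 = -1, c_1 = 4, c_2 = 4, c_3 = -2. Radius r = 2.
Part (a). Triangle bound: M_tri(r) = Σ_k |c_k| r^k
  = |-1|·2^0 + |4|·2^1 + |4|·2^2 + |-2|·2^3
  = 1 + 8 + 16 + 16 = 41.
This bounds M(r) := max_{|z|=r} |p(z)| from above; equality holds iff all terms c_k z^k can be made to align in phase at a single z on |z|=r.
Part (b). At z = 2 (real, on the circle |z| = r):
  p(2) = (-1)·2^0 + (4)·2^1 + (4)·2^2 + (-2)·2^3 = 7.
  |p(2)| = 7.
Check: |p(2)| = 7 ≤ 41 = M_tri(2). ✓ Equality does not hold at z = 2 (the coefficients have mixed signs, so the terms do not all align in phase there).

M_tri(2) = 41; |p(2)| = 7; equality at z=2: no.


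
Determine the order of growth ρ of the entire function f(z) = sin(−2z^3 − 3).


Write sin(w) = (e^{iw} ± e^{−iw})/(2 or 2i), so |sin(w)| ≤ e^{|w|}. With w = −2z^3 − 3, |w| ≤ 2r^3 + 3 on |z|=r, giving M(r) ≤ e^{2r^3 + 3} and ρ ≤ 3. For the lower bound, choose z on |z|=r with -2z^3 purely imaginary of modulus 2r^3; then |sin(−2z^3 − 3)| grows like e^{2r^3}/2, so ρ ≥ 3. Hence ρ = 3.
Therefore ρ = 3.

Order ρ = 3.


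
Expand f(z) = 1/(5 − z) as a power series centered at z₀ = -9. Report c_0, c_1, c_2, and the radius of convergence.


Let w = z − z₀, so z = z₀ + w.
Then 5 − z = 5 − (z₀ + w) = (5 − z₀) − w = 14 − w.
f(z) = 1/(14 − w) = (1/(14)) · 1/(1 − w/(14)) = Σ_{n≥0} w^n / (14)^(n+1).
So c_n = 1/(14)^(n+1):
  c_0 = 1/(14)^1 = 1/14.
  c_1 = 1/(14)^2 = 1/196.
  c_2 = 1/(14)^3 = 1/2744.
The series is valid for |w/d| < 1, i.e. |z − z₀| < |d|.
Radius of convergence: R = |5 − z₀| = |14| = 14 (distance from z₀ to the singularity z = 5).

c_0 = 1/14, c_1 = 1/196, c_2 = 1/2744; R = 14.


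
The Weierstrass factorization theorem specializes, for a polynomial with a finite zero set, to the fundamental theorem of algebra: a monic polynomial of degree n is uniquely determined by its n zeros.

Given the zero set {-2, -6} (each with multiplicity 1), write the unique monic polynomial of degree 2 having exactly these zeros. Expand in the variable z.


The polynomial is p(z) = ∏_{α ∈ S} (z − α), where S = {-2, -6}.
Expanding the product yields: p(z) = z^2 + 8·z + 12.
The resulting polynomial has degree 2 and real coefficients as required.

p(z) = z^2 + 8·z + 12.


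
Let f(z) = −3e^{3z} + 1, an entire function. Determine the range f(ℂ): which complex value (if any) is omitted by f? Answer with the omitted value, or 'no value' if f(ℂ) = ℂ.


Little Picard bounds the complement of f(ℂ) to at most one point.
e^{3z} is never zero on ℂ, so -3·e^{3z} takes every value in ℂ ∖ {0}. Adding 1 shifts the range to ℂ ∖ {1}. Thus f omits exactly the value 1.

Omitted value: 1.


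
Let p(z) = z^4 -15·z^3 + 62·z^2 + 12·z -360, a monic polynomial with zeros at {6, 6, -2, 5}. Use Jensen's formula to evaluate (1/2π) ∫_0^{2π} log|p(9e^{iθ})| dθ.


Zeros: -2, 5, 6, 6; r = 9.
Inside |z| < r: -2, 5, 6, 6. Outside (|z| ≥ r): ∅.
p(0) = -360, so log|p(0)| = log(360) = 5.8861.
Apply Jensen: I(r) = log|p(0)| + Σ_k log(r/|z_k|), summed over zeros inside |z| < r.
  log(r/|z_k|) for z_k = 6: log(9/6) = 0.4055
  log(r/|z_k|) for z_k = 6: log(9/6) = 0.4055
  log(r/|z_k|) for z_k = -2: log(9/2) = 1.5041
  log(r/|z_k|) for z_k = 5: log(9/5) = 0.5878
Sum over inside zeros: 2.9028.
I(r) = log|p(0)| + (inside sum) = 5.8861 + 2.9028 = 8.7889.
Closed form (all zeros inside, monic): I(r) = n·log(r) = 4·log(9) = 8.7889. ✓

I(r) ≈ 8.7889.


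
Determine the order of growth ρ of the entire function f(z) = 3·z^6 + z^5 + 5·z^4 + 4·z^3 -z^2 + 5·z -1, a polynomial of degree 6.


|f(z)| ≤ Σ|c_k|·r^k = O(r^6) as r → ∞. Polynomial growth is O(e^{r^ε}) for every ε > 0 (since r^6/e^{r^ε} → 0), so ρ ≤ ε for all ε > 0, i.e. ρ = 0. Every nonconstant polynomial has order 0.
Therefore ρ = 0.

Order ρ = 0.


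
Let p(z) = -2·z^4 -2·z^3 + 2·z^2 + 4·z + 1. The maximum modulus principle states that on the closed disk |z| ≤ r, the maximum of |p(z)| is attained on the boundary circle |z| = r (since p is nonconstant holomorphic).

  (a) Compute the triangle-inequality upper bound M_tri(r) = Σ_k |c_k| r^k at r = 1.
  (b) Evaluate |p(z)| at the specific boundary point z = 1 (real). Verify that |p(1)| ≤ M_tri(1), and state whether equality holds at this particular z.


Coefficients: c_0 = 1, c_1 = 4, c_2 = 2, c_3 = -2, c_4 = -2. Radius r = 1.
Part (a). Triangle bound: M_tri(r) = Σ_k |c_k| r^k
  = |1|·1^0 + |4|·1^1 + |2|·1^2 + |-2|·1^3 + |-2|·1^4
  = 1 + 4 + 2 + 2 + 2 = 11.
This bounds M(r) := max_{|z|=r} |p(z)| from above; equality holds iff all terms c_k z^k can be made to align in phase at a single z on |z|=r.
Part (b). At z = 1 (real, on the circle |z| = r):
  p(1) = (1)·1^0 + (4)·1^1 + (2)·1^2 + (-2)·1^3 + (-2)·1^4 = 3.
  |p(1)| = 3.
Check: |p(1)| = 3 ≤ 11 = M_tri(1). ✓ Equality does not hold at z = 1 (the coefficients have mixed signs, so the terms do not all align in phase there).

M_tri(1) = 11; |p(1)| = 3; equality at z=1: no.


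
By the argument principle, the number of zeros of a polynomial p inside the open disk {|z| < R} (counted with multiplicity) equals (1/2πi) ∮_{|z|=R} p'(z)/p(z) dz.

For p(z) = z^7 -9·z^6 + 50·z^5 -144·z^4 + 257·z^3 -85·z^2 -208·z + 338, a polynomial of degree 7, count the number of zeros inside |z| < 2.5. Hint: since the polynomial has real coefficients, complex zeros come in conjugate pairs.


The zeros of p are: (2 + 3i), (2 - 3i), (1 + 1i), (1 - 1i), -1, (2 + 3i), (2 - 3i).
Their magnitudes are: 3.606, 3.606, 1.414, 1.414, 1, 3.606, 3.606.
Zeros with |z| < R = 2.5: (1 + 1i), (1 - 1i), -1.
Count = 3.
By the argument principle, (1/2πi) ∮_{|z|=R} p'(z)/p(z) dz equals exactly this count.

Number of zeros inside |z| < 2.5: 3.


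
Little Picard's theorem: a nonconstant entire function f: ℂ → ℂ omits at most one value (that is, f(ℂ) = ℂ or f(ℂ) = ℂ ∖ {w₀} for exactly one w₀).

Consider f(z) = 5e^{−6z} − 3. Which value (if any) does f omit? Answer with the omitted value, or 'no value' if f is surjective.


Little Picard bounds the complement of f(ℂ) to at most one point.
e^{−6z} is never zero on ℂ, so 5·e^{−6z} takes every value in ℂ ∖ {0}. Adding -3 shifts the range to ℂ ∖ {-3}. Thus f omits exactly the value -3.

Omitted value: -3.


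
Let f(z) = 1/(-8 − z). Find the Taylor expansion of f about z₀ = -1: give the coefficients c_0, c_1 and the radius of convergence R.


Let w = z − z₀, so z = z₀ + w.
Then -8 − z = -8 − (z₀ + w) = (-8 − z₀) − w = -7 − w.
f(z) = 1/(-7 − w) = (1/(-7)) · 1/(1 − w/(-7)) = Σ_{n≥0} w^n / (-7)^(n+1).
So c_n = 1/(-7)^(n+1):
  c_0 = 1/(-7)^1 = -1/7.
  c_1 = 1/(-7)^2 = 1/49.
The series is valid for |w/d| < 1, i.e. |z − z₀| < |d|.
Radius of convergence: R = |-8 − z₀| = |-7| = 7 (distance from z₀ to the singularity z = -8).

c_0 = -1/7, c_1 = 1/49; R = 7.


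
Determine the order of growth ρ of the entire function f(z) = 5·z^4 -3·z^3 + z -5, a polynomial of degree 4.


|f(z)| ≤ Σ|c_k|·r^k = O(r^4) as r → ∞. Polynomial growth is O(e^{r^ε}) for every ε > 0 (since r^4/e^{r^ε} → 0), so ρ ≤ ε for all ε > 0, i.e. ρ = 0. Every nonconstant polynomial has order 0.
Therefore ρ = 0.

Order ρ = 0.


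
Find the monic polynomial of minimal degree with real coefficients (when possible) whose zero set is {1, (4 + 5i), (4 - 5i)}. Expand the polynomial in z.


The polynomial is p(z) = ∏_{α ∈ S} (z − α), where S = {1, (4 + 5i), (4 - 5i)}.
Expanding the product yields: p(z) = z^3 -9·z^2 + 49·z -41.
Note conjugate pairs combine to real quadratics: (z − (4+5i))(z − (4−5i)) = z² − 8z + 41.
The resulting polynomial has degree 3 and real coefficients as required.

p(z) = z^3 -9·z^2 + 49·z -41.


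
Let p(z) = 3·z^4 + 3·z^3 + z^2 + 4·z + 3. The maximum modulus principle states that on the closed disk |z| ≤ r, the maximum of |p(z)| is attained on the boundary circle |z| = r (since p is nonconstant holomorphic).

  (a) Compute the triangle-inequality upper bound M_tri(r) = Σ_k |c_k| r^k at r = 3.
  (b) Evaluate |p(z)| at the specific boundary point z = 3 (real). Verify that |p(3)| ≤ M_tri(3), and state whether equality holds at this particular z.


Coefficients: c_0 = 3, c_1 = 4, c_2 = 1, c_3 = 3, c_4 = 3. Radius r = 3.
Part (a). Triangle bound: M_tri(r) = Σ_k |c_k| r^k
  = |3|·3^0 + |4|·3^1 + |1|·3^2 + |3|·3^3 + |3|·3^4
  = 3 + 12 + 9 + 81 + 243 = 348.
This bounds M(r) := max_{|z|=r} |p(z)| from above; equality holds iff all terms c_k z^k can be made to align in phase at a single z on |z|=r.
Part (b). At z = 3 (real, on the circle |z| = r):
  p(3) = (3)·3^0 + (4)·3^1 + (1)·3^2 + (3)·3^3 + (3)·3^4 = 348.
  |p(3)| = 348.
Since all nonzero coefficients share the same sign, |p(3)| = 348 = M_tri(3); the triangle bound is attained at z = 3, so in fact M(r) = 348.

M_tri(3) = 348; |p(3)| = 348; equality at z=3: yes.


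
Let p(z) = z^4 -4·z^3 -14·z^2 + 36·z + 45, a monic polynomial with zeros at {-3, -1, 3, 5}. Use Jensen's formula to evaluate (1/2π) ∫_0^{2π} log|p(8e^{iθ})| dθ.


Zeros: -3, -1, 3, 5; r = 8.
Inside |z| < r: -3, -1, 3, 5. Outside (|z| ≥ r): ∅.
p(0) = 45, so log|p(0)| = log(45) = 3.8067.
Apply Jensen: I(r) = log|p(0)| + Σ_k log(r/|z_k|), summed over zeros inside |z| < r.
  log(r/|z_k|) for z_k = -3: log(8/3) = 0.9808
  log(r/|z_k|) for z_k = -1: log(8/1) = 2.0794
  log(r/|z_k|) for z_k = 3: log(8/3) = 0.9808
  log(r/|z_k|) for z_k = 5: log(8/5) = 0.4700
Sum over inside zeros: 4.5111.
I(r) = log|p(0)| + (inside sum) = 3.8067 + 4.5111 = 8.3178.
Closed form (all zeros inside, monic): I(r) = n·log(r) = 4·log(8) = 8.3178. ✓

I(r) ≈ 8.3178.


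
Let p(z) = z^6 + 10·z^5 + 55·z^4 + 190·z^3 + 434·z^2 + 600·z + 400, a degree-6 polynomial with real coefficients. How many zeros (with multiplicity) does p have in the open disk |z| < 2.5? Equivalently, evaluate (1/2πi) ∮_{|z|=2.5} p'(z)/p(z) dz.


The zeros of p are: (-2 + 1i), (-2 - 1i), (-2 + 2i), (-2 - 2i), (-1 + 3i), (-1 - 3i).
Their magnitudes are: 2.236, 2.236, 2.828, 2.828, 3.162, 3.162.
Zeros with |z| < R = 2.5: (-2 + 1i), (-2 - 1i).
Count = 2.
By the argument principle, (1/2πi) ∮_{|z|=R} p'(z)/p(z) dz equals exactly this count.

Number of zeros inside |z| < 2.5: 2.


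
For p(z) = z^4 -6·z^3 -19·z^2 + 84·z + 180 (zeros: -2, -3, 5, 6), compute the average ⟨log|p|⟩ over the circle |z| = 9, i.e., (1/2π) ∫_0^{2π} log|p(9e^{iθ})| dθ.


Zeros: -3, -2, 5, 6; r = 9.
Inside |z| < r: -3, -2, 5, 6. Outside (|z| ≥ r): ∅.
p(0) = 180, so log|p(0)| = log(180) = 5.1930.
Apply Jensen: I(r) = log|p(0)| + Σ_k log(r/|z_k|), summed over zeros inside |z| < r.
  log(r/|z_k|) for z_k = -2: log(9/2) = 1.5041
  log(r/|z_k|) for z_k = -3: log(9/3) = 1.0986
  log(r/|z_k|) for z_k = 5: log(9/5) = 0.5878
  log(r/|z_k|) for z_k = 6: log(9/6) = 0.4055
Sum over inside zeros: 3.5959.
I(r) = log|p(0)| + (inside sum) = 5.1930 + 3.5959 = 8.7889.
Closed form (all zeros inside, monic): I(r) = n·log(r) = 4·log(9) = 8.7889. ✓

I(r) ≈ 8.7889.


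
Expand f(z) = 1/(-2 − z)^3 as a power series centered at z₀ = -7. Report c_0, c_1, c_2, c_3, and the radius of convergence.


Let w = z − z₀, so z = z₀ + w.
Then -2 − z = -2 − (z₀ + w) = (-2 − z₀) − w = 5 − w.
f(z) = 1/(5 − w)^3 = (1/(5)^3) · (1 − w/(5))^{−3}.
By the binomial series (1−u)^{−3} = Σ_{n≥0} C(n+2, 2) u^n for |u|<1, with u = w/(5):
  c_n = C(n+2, 2) / (5)^(n+3).
  c_0 = 1/(5)^3 = 1/125.
  c_1 = 3/(5)^4 = 3/625.
  c_2 = 6/(5)^5 = 6/3125.
  c_3 = 10/(5)^6 = 2/3125.
The series is valid for |w/d| < 1, i.e. |z − z₀| < |d|.
Radius of convergence: R = |-2 − z₀| = |5| = 5 (distance from z₀ to the singularity z = -2).

c_0 = 1/125, c_1 = 3/625, c_2 = 6/3125, c_3 = 2/3125; R = 5.


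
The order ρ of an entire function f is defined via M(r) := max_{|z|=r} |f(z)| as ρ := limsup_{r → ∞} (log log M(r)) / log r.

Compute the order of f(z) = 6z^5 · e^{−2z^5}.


M(r) = max_{|z|=r} |6|·|z|^5·|e^{−2z^5}| = 6·r^5 · e^{2r^5} (the factors attain their maxima compatibly on |z|=r). Then log M(r) = log 6 + 5·log r + 2r^5, dominated by the last term, so log log M(r) ~ 5·log r. The polynomial factor 6z^5 contributes only a log r term and does not affect the order. ρ = 5.
Therefore ρ = 5.

Order ρ = 5.


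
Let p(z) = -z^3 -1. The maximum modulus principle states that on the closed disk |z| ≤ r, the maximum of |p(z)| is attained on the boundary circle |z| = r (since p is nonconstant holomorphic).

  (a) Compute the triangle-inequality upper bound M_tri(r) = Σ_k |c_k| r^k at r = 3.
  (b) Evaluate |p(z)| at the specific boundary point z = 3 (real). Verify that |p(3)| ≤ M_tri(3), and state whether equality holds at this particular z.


Coefficients: c_0 = -1, c_1 = 0, c_2 = 0, c_3 = -1. Radius r = 3.
Part (a). Triangle bound: M_tri(r) = Σ_k |c_k| r^k
  = |-1|·3^0 + |0|·3^1 + |0|·3^2 + |-1|·3^3
  = 1 + 0 + 0 + 27 = 28.
This bounds M(r) := max_{|z|=r} |p(z)| from above; equality holds iff all terms c_k z^k can be made to align in phase at a single z on |z|=r.
Part (b). At z = 3 (real, on the circle |z| = r):
  p(3) = (-1)·3^0 + (0)·3^1 + (0)·3^2 + (-1)·3^3 = -28.
  |p(3)| = 28.
Since all nonzero coefficients share the same sign, |p(3)| = 28 = M_tri(3); the triangle bound is attained at z = 3, so in fact M(r) = 28.

M_tri(3) = 28; |p(3)| = 28; equality at z=3: yes.


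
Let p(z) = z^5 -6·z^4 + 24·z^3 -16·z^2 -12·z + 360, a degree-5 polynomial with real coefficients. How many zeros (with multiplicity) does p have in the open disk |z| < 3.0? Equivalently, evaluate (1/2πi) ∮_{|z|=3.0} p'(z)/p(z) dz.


The zeros of p are: -2, (1 + 3i), (1 - 3i), (3 + 3i), (3 - 3i).
Their magnitudes are: 2, 3.162, 3.162, 4.243, 4.243.
Zeros with |z| < R = 3.0: -2.
Count = 1.
By the argument principle, (1/2πi) ∮_{|z|=R} p'(z)/p(z) dz equals exactly this count.

Number of zeros inside |z| < 3.0: 1.


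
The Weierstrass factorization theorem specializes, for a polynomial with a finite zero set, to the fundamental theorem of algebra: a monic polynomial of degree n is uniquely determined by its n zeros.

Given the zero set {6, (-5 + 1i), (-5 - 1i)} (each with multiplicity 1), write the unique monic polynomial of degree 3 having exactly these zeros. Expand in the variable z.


The polynomial is p(z) = ∏_{α ∈ S} (z − α), where S = {6, (-5 + 1i), (-5 - 1i)}.
Expanding the product yields: p(z) = z^3 + 4·z^2 -34·z -156.
Note conjugate pairs combine to real quadratics: (z − (-5+1i))(z − (-5−1i)) = z² + 10z + 26.
The resulting polynomial has degree 3 and real coefficients as required.

p(z) = z^3 + 4·z^2 -34·z -156.


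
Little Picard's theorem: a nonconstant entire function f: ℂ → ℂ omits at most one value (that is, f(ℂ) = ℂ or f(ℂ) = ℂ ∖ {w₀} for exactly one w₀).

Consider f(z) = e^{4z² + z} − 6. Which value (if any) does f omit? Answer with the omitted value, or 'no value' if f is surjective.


Little Picard bounds the complement of f(ℂ) to at most one point.
The exponent g(z) = 4z² + z is a nonconstant polynomial, hence surjective onto ℂ. So e^{g(z)} takes every value in {e^w : w ∈ ℂ} = ℂ ∖ {0}. Adding -6 shifts the range to ℂ ∖ {-6}. f omits exactly -6.

Omitted value: -6.


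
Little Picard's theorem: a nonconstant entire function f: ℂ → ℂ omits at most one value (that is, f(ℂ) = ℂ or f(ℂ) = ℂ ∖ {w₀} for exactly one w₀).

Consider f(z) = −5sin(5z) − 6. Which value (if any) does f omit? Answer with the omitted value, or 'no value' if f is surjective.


Little Picard bounds the complement of f(ℂ) to at most one point.
sin is entire and surjective onto ℂ: for every w ∈ ℂ, sin(ζ) = w has a solution ζ ∈ ℂ (e.g., via the complex inverse arcsin). With ζ = 5z this gives z = ζ/(5). Then -5·sin(5z) takes every value in -5·ℂ = ℂ, and adding -6 is a bijection of ℂ. So f is surjective and omits no value. (Note: only on the real line is sin bounded by [−1, 1].)

Omitted value: no value.


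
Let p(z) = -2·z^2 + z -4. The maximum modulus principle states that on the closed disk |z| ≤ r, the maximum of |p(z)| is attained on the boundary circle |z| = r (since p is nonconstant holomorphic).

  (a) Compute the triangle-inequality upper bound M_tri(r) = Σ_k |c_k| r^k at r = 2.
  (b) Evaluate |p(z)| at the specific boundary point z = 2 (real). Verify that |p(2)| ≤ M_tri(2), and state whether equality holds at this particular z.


Coefficients: c_0 = -4, c_1 = 1, c_2 = -2. Radius r = 2.
Part (a). Triangle bound: M_tri(r) = Σ_k |c_k| r^k
  = |-4|·2^0 + |1|·2^1 + |-2|·2^2
  = 4 + 2 + 8 = 14.
This bounds M(r) := max_{|z|=r} |p(z)| from above; equality holds iff all terms c_k z^k can be made to align in phase at a single z on |z|=r.
Part (b). At z = 2 (real, on the circle |z| = r):
  p(2) = (-4)·2^0 + (1)·2^1 + (-2)·2^2 = -10.
  |p(2)| = 10.
Check: |p(2)| = 10 ≤ 14 = M_tri(2). ✓ Equality does not hold at z = 2 (the coefficients have mixed signs, so the terms do not all align in phase there).

M_tri(2) = 14; |p(2)| = 10; equality at z=2: no.


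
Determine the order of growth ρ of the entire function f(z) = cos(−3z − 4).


cos(w) is a linear combination of e^{iw} and e^{−iw} (or e^w, e^{−w} in the hyperbolic case), so |cos(w)| ≤ e^{|w|}. With w = −3z − 4, |w| ≤ 3|z| + 4 = 3r + 4 on |z| = r, giving M(r) ≤ e^{3r + 4}, so ρ ≤ 1. On a suitable ray (z = it for sin/cos; z = t for sinh/cosh, t real → ∞), |cos(−3z − 4)| grows like e^{3|t|}/2, so ρ ≥ 1. Hence ρ = 1.
Therefore ρ = 1.

Order ρ = 1.


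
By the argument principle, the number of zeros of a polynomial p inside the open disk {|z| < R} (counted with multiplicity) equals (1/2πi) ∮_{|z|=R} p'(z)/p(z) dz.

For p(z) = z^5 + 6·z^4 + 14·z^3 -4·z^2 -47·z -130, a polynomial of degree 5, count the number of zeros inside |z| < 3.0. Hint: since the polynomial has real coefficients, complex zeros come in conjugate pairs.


The zeros of p are: (-3 + 2i), (-3 - 2i), (-1 + 2i), (-1 - 2i), 2.
Their magnitudes are: 3.606, 3.606, 2.236, 2.236, 2.
Zeros with |z| < R = 3.0: (-1 + 2i), (-1 - 2i), 2.
Count = 3.
By the argument principle, (1/2πi) ∮_{|z|=R} p'(z)/p(z) dz equals exactly this count.

Number of zeros inside |z| < 3.0: 3.


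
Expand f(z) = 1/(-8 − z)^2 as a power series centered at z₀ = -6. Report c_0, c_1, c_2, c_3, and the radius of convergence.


Let w = z − z₀, so z = z₀ + w.
Then -8 − z = -8 − (z₀ + w) = (-8 − z₀) − w = -2 − w.
f(z) = 1/(-2 − w)^2 = (1/(-2)^2) · (1 − w/(-2))^{−2}.
By the binomial series (1−u)^{−2} = Σ_{n≥0} C(n+1, 1) u^n for |u|<1, with u = w/(-2):
  c_n = C(n+1, 1) / (-2)^(n+2).
  c_0 = 1/(-2)^2 = 1/4.
  c_1 = 2/(-2)^3 = -1/4.
  c_2 = 3/(-2)^4 = 3/16.
  c_3 = 4/(-2)^5 = -1/8.
The series is valid for |w/d| < 1, i.e. |z − z₀| < |d|.
Radius of convergence: R = |-8 − z₀| = |-2| = 2 (distance from z₀ to the singularity z = -8).

c_0 = 1/4, c_1 = -1/4, c_2 = 3/16, c_3 = -1/8; R = 2.


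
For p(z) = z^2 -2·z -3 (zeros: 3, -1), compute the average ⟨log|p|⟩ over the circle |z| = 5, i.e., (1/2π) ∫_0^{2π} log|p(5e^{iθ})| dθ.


Zeros: -1, 3; r = 5.
Inside |z| < r: -1, 3. Outside (|z| ≥ r): ∅.
p(0) = -3, so log|p(0)| = log(3) = 1.0986.
Apply Jensen: I(r) = log|p(0)| + Σ_k log(r/|z_k|), summed over zeros inside |z| < r.
  log(r/|z_k|) for z_k = 3: log(5/3) = 0.5108
  log(r/|z_k|) for z_k = -1: log(5/1) = 1.6094
Sum over inside zeros: 2.1203.
I(r) = log|p(0)| + (inside sum) = 1.0986 + 2.1203 = 3.2189.
Closed form (all zeros inside, monic): I(r) = n·log(r) = 2·log(5) = 3.2189. ✓

I(r) ≈ 3.2189.


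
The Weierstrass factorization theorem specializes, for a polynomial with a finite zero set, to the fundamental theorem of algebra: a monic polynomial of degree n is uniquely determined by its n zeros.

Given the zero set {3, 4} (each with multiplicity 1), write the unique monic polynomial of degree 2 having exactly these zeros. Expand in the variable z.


The polynomial is p(z) = ∏_{α ∈ S} (z − α), where S = {3, 4}.
Expanding the product yields: p(z) = z^2 -7·z + 12.
The resulting polynomial has degree 2 and real coefficients as required.

p(z) = z^2 -7·z + 12.
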